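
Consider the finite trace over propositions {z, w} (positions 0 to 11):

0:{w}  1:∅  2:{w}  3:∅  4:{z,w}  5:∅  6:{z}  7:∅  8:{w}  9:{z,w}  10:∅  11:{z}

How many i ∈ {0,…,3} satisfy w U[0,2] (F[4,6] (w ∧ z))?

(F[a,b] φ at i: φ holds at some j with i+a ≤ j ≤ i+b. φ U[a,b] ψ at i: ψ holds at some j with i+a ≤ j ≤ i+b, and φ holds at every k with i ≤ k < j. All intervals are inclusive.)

3

Evaluate at each i in [0,3]:
  i=0: ✓ (rhs at j=0)
  i=1: ✗ (lhs fails at k=1 before rhs at j=3)
  i=2: ✓ (rhs at j=3; lhs holds on [2,2])
  i=3: ✓ (rhs at j=3)
Positions where it holds: {0, 2, 3} → 3.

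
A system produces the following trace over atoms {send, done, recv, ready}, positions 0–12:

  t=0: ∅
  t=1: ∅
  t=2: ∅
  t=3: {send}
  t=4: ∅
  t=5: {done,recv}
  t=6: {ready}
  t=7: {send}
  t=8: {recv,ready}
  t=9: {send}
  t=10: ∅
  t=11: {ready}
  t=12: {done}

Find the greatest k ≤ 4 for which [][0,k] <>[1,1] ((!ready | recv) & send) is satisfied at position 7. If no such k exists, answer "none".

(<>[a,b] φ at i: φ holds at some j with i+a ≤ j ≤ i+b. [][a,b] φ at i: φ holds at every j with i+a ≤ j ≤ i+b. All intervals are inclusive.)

none

<>[1,1] ((!ready | recv) & send) must hold from j=7 onward; find where it first fails.
  j=7: fails → no k works.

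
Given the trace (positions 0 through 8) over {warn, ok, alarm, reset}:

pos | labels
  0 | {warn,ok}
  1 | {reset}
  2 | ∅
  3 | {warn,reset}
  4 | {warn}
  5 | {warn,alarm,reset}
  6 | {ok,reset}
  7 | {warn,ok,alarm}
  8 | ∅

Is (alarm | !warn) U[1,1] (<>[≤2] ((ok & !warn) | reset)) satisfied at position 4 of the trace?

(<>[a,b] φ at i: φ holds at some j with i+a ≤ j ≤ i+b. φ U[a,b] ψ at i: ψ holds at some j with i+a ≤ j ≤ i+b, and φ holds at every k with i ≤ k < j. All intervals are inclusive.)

Need some j in [5,5] with <>[≤2] ((ok & !warn) | reset), and (alarm | !warn) at every k in [4,j-1].
  j=5: <>[≤2] ((ok & !warn) | reset) holds, but (alarm | !warn) fails at k=4 → not this j.
No j in the window works → until fails.

No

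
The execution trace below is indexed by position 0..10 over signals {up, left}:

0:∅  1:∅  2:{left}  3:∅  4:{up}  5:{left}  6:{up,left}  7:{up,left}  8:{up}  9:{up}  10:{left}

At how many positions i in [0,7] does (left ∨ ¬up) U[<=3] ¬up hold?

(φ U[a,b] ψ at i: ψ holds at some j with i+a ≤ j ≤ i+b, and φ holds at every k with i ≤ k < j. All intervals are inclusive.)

5

Evaluate at each i in [0,7]:
  i=0: ✓ (rhs at j=0)
  i=1: ✓ (rhs at j=1)
  i=2: ✓ (rhs at j=2)
  i=3: ✓ (rhs at j=3)
  i=4: ✗ (lhs fails at k=4 before rhs at j=5)
  i=5: ✓ (rhs at j=5)
  i=6: ✗ (no rhs in [6,9])
  i=7: ✗ (lhs fails at k=8 before rhs at j=10)
Positions where it holds: {0, 1, 2, 3, 5} → 5.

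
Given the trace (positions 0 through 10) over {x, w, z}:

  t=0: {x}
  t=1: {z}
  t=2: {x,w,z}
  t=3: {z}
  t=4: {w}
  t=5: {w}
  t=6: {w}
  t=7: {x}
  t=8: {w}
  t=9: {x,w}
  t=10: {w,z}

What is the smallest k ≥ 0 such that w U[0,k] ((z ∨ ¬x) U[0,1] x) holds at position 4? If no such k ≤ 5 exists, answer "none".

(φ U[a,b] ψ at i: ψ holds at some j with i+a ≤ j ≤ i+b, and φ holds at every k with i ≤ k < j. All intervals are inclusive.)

Need earliest j ≥ 4 with ((z ∨ ¬x) U[0,1] x), and w at every k in [4,j-1].
  j=4: rhs fails.
  j=5: rhs fails.
  j=6: rhs holds; lhs holds on [4,5]. k = 2.

2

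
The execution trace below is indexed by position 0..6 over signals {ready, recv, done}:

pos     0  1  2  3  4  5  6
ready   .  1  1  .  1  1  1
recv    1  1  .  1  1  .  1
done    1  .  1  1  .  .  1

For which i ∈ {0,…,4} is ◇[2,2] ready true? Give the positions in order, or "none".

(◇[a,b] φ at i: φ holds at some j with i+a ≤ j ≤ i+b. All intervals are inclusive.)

0, 2, 3, 4

Evaluate at each i in [0,4]:
  i=0: ✓ (witness j=2)
  i=1: ✗ (none in [3,3])
  i=2: ✓ (witness j=4)
  i=3: ✓ (witness j=5)
  i=4: ✓ (witness j=6)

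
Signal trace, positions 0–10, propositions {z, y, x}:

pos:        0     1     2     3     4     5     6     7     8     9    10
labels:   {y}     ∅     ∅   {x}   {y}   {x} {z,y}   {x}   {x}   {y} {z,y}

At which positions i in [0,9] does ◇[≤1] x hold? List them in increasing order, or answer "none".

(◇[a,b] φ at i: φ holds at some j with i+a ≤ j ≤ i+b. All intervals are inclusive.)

Evaluate at each i in [0,9]:
  i=0: ✗ (none in [0,1])
  i=1: ✗ (none in [1,2])
  i=2: ✓ (witness j=3)
  i=3: ✓ (witness j=3)
  i=4: ✓ (witness j=5)
  i=5: ✓ (witness j=5)
  i=6: ✓ (witness j=7)
  i=7: ✓ (witness j=7)
  i=8: ✓ (witness j=8)
  i=9: ✗ (none in [9,10])

2, 3, 4, 5, 6, 7, 8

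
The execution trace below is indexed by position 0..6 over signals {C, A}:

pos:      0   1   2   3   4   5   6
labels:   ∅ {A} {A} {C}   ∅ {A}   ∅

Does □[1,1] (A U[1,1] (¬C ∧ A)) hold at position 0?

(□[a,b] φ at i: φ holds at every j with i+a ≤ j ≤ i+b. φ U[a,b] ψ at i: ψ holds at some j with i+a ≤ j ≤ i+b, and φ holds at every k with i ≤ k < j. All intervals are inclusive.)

Yes

Check (A U[1,1] (¬C ∧ A)) at every j in [1,1]:
  j=1: holds
All positions satisfy it → formula holds.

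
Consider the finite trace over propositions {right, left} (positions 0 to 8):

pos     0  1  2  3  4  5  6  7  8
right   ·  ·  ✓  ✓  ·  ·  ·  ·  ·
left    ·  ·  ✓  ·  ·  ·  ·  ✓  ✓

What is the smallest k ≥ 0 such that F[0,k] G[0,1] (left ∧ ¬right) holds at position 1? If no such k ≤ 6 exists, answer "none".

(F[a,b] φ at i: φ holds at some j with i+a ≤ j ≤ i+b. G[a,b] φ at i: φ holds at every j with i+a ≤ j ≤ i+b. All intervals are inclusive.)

Scan j = 1,2,… for G[0,1] (left ∧ ¬right):
  j=1: fails
  j=2: fails
  j=3: fails
  j=4: fails
  j=5: fails
  j=6: fails
  j=7: holds
First hit at j=7, so smallest k = 7-1 = 6.

6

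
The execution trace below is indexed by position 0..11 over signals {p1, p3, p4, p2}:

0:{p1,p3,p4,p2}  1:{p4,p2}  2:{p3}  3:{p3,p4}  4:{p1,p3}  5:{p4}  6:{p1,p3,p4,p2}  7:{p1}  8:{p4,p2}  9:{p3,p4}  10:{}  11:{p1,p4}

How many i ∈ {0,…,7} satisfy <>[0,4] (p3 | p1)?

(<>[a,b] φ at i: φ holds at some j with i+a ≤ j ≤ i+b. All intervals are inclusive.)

8

Evaluate at each i in [0,7]:
  i=0: ✓ (witness j=0)
  i=1: ✓ (witness j=2)
  i=2: ✓ (witness j=2)
  i=3: ✓ (witness j=3)
  i=4: ✓ (witness j=4)
  i=5: ✓ (witness j=6)
  i=6: ✓ (witness j=6)
  i=7: ✓ (witness j=7)
Positions where it holds: {0, 1, 2, 3, 4, 5, 6, 7} → 8.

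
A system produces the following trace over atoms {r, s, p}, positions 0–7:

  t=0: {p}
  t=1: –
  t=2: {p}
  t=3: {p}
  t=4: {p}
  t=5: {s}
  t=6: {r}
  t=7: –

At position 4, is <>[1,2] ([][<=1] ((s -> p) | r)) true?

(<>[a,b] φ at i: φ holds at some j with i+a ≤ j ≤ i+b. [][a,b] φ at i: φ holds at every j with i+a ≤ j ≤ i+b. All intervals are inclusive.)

Check [][<=1] ((s -> p) | r) at each j in [5,6]:
  j=5: fails at 5
  j=6: holds on [6,7]
Found at j=6 → formula holds.

Holds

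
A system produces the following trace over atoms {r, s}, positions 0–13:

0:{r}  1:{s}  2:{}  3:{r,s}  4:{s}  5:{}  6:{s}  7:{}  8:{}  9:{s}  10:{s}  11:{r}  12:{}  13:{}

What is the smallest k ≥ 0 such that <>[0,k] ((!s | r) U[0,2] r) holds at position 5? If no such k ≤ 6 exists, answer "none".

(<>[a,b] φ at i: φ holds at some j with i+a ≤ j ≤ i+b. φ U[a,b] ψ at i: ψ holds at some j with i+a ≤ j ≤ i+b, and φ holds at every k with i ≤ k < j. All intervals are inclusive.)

Scan j = 5,6,… for ((!s | r) U[0,2] r):
  j=5: fails
  j=6: fails
  j=7: fails
  j=8: fails
  j=9: fails
  j=10: fails
  j=11: holds
First hit at j=11, so smallest k = 11-5 = 6.

6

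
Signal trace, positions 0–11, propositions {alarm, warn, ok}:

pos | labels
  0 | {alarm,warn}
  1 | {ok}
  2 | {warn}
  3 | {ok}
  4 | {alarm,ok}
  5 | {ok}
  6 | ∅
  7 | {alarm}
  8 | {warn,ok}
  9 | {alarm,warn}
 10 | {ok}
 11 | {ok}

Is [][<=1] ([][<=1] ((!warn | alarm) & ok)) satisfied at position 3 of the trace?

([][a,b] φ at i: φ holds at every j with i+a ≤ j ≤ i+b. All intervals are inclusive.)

True

Check [][<=1] ((!warn | alarm) & ok) at every j in [3,4]:
  j=3: holds on [3,4]
  j=4: holds on [4,5]
All positions satisfy it → formula holds.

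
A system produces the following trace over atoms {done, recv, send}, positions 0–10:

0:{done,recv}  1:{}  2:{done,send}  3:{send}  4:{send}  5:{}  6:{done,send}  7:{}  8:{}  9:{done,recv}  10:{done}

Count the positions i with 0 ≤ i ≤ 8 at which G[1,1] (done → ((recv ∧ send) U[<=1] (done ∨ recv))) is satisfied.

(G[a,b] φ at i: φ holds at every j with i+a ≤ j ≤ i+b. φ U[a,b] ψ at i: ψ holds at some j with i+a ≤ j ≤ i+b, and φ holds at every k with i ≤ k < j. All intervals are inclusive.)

Evaluate at each i in [0,8]:
  i=0: ✓ (all of [1,1])
  i=1: ✓ (all of [2,2])
  i=2: ✓ (all of [3,3])
  i=3: ✓ (all of [4,4])
  i=4: ✓ (all of [5,5])
  i=5: ✓ (all of [6,6])
  i=6: ✓ (all of [7,7])
  i=7: ✓ (all of [8,8])
  i=8: ✓ (all of [9,9])
Positions where it holds: {0, 1, 2, 3, 4, 5, 6, 7, 8} → 9.

9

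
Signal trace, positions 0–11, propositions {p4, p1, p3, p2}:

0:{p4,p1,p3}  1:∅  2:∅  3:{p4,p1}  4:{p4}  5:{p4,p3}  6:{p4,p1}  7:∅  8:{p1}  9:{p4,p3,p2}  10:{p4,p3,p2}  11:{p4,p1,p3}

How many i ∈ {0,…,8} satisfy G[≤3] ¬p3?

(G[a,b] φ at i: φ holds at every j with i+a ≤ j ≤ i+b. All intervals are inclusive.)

1

Evaluate at each i in [0,8]:
  i=0: ✗ (fails at j=0)
  i=1: ✓ (all of [1,4])
  i=2: ✗ (fails at j=5)
  i=3: ✗ (fails at j=5)
  i=4: ✗ (fails at j=5)
  i=5: ✗ (fails at j=5)
  i=6: ✗ (fails at j=9)
  i=7: ✗ (fails at j=9)
  i=8: ✗ (fails at j=9)
Positions where it holds: {1} → 1.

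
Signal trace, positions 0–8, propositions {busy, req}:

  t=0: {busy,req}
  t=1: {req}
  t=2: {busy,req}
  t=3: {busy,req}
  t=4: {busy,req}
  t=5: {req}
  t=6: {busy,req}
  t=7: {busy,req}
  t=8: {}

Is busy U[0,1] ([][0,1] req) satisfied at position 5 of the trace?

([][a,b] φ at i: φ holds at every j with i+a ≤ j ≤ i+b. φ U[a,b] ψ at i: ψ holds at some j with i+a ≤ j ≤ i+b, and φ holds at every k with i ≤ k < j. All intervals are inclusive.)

Holds

Need some j in [5,6] with [][0,1] req, and busy at every k in [5,j-1].
  j=5: [][0,1] req holds; no prefix to check → satisfied.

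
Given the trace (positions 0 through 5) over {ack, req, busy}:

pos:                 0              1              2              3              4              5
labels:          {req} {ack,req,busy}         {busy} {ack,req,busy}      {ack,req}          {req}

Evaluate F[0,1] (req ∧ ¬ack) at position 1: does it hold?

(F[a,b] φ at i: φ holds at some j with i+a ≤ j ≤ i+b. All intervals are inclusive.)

Check (req ∧ ¬ack) at each j in [1,2]:
  j=1: false
  j=2: false
No position in the window satisfies it → formula fails.

False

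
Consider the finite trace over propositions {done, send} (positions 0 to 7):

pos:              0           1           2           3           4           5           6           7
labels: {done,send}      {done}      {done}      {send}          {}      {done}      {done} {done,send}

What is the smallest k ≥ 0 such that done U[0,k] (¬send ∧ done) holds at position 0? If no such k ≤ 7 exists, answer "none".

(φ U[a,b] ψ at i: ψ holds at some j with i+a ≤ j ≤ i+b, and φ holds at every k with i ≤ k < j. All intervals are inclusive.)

1

Need earliest j ≥ 0 with (¬send ∧ done), and done at every k in [0,j-1].
  j=0: rhs fails.
  j=1: rhs holds; lhs holds on [0,0]. k = 1.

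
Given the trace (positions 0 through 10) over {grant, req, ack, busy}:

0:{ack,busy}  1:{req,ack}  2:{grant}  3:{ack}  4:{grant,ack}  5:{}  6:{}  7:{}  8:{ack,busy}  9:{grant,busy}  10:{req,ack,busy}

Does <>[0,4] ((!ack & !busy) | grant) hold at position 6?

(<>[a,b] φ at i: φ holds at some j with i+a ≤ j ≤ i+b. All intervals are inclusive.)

Yes

Check ((!ack & !busy) | grant) at each j in [6,10]:
  j=6: true
  j=7: true
  j=8: false
  j=9: true
  j=10: false
Found at j=6 → formula holds.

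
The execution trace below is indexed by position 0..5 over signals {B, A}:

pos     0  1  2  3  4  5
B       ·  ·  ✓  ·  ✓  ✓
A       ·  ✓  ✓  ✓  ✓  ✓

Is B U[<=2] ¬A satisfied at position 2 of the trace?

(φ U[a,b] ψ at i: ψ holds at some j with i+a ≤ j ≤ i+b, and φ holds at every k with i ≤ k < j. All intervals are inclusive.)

Need some j in [2,4] with ¬A, and B at every k in [2,j-1].
  j=2: ¬A false.
  j=3: ¬A false.
  j=4: ¬A false.
No j in the window works → until fails.

Does not hold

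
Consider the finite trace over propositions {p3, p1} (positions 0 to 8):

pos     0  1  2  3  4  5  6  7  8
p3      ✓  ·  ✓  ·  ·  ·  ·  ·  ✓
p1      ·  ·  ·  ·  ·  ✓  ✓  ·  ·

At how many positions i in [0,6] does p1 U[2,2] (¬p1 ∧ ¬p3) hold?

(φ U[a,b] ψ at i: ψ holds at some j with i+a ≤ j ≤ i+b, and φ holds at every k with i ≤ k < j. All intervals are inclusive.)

1

Evaluate at each i in [0,6]:
  i=0: ✗ (no rhs in [2,2])
  i=1: ✗ (lhs fails at k=1 before rhs at j=3)
  i=2: ✗ (lhs fails at k=2 before rhs at j=4)
  i=3: ✗ (no rhs in [5,5])
  i=4: ✗ (no rhs in [6,6])
  i=5: ✓ (rhs at j=7; lhs holds on [5,6])
  i=6: ✗ (no rhs in [8,8])
Positions where it holds: {5} → 1.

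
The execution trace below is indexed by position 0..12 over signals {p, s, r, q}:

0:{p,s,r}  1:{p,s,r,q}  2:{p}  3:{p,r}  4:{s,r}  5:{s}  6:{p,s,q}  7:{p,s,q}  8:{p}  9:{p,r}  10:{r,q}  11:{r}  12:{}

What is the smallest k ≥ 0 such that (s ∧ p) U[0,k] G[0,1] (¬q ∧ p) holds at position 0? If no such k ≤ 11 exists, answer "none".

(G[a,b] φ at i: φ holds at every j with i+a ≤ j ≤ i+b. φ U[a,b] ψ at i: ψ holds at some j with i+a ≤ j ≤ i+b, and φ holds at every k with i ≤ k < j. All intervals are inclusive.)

2

Need earliest j ≥ 0 with G[0,1] (¬q ∧ p), and (s ∧ p) at every k in [0,j-1].
  j=0: rhs fails.
  j=1: rhs fails.
  j=2: rhs holds; lhs holds on [0,1]. k = 2.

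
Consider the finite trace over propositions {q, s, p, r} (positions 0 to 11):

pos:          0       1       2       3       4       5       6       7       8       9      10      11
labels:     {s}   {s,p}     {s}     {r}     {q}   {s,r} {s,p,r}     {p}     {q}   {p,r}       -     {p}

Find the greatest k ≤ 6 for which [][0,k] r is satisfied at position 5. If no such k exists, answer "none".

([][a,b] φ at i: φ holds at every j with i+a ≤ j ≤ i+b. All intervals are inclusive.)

r must hold from j=5 onward; find where it first fails.
  j=5: holds
  j=6: holds
  j=7: fails
Holds on [5,6], so largest k = 1.

1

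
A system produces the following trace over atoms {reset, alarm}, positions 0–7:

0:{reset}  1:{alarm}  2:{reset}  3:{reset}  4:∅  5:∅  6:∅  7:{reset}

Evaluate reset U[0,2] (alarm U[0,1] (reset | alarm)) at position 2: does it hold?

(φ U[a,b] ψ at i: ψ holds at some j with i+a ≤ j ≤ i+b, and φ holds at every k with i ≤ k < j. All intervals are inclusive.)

Need some j in [2,4] with (alarm U[0,1] (reset | alarm)), and reset at every k in [2,j-1].
  j=2: (alarm U[0,1] (reset | alarm)) holds; no prefix to check → satisfied.

Yes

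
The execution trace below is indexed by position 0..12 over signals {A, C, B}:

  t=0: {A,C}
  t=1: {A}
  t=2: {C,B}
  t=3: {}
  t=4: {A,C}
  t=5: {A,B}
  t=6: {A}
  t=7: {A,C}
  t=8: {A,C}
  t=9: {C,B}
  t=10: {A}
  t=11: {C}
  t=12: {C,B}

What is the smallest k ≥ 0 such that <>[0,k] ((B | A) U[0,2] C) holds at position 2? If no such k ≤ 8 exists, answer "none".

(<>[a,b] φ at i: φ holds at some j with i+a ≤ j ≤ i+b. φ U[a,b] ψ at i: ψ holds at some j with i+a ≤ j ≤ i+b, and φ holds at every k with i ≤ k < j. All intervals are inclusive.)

0

Scan j = 2,3,… for ((B | A) U[0,2] C):
  j=2: holds
First hit at j=2, so smallest k = 2-2 = 0.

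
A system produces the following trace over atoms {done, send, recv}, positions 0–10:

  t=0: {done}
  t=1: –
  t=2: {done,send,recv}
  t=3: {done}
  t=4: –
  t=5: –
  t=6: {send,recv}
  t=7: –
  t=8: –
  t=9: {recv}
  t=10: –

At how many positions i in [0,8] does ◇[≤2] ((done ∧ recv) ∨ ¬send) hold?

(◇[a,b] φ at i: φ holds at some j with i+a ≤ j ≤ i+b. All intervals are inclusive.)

Evaluate at each i in [0,8]:
  i=0: ✓ (witness j=0)
  i=1: ✓ (witness j=1)
  i=2: ✓ (witness j=2)
  i=3: ✓ (witness j=3)
  i=4: ✓ (witness j=4)
  i=5: ✓ (witness j=5)
  i=6: ✓ (witness j=7)
  i=7: ✓ (witness j=7)
  i=8: ✓ (witness j=8)
Positions where it holds: {0, 1, 2, 3, 4, 5, 6, 7, 8} → 9.

9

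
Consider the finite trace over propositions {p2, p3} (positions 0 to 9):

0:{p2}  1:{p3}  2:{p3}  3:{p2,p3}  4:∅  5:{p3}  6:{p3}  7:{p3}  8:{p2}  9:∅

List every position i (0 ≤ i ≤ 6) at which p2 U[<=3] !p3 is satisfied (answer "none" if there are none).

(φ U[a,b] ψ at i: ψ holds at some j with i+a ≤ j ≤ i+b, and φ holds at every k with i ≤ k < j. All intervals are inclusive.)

Evaluate at each i in [0,6]:
  i=0: ✓ (rhs at j=0)
  i=1: ✗ (lhs fails at k=1 before rhs at j=4)
  i=2: ✗ (lhs fails at k=2 before rhs at j=4)
  i=3: ✓ (rhs at j=4; lhs holds on [3,3])
  i=4: ✓ (rhs at j=4)
  i=5: ✗ (lhs fails at k=5 before rhs at j=8)
  i=6: ✗ (lhs fails at k=6 before rhs at j=8)

0, 3, 4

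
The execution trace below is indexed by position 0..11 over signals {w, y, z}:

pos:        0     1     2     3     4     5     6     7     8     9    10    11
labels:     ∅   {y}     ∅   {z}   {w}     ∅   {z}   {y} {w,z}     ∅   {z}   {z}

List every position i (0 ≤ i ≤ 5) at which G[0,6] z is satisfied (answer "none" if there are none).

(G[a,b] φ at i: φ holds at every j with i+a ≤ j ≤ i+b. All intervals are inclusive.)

none

Evaluate at each i in [0,5]:
  i=0: ✗ (fails at j=0)
  i=1: ✗ (fails at j=1)
  i=2: ✗ (fails at j=2)
  i=3: ✗ (fails at j=4)
  i=4: ✗ (fails at j=4)
  i=5: ✗ (fails at j=5)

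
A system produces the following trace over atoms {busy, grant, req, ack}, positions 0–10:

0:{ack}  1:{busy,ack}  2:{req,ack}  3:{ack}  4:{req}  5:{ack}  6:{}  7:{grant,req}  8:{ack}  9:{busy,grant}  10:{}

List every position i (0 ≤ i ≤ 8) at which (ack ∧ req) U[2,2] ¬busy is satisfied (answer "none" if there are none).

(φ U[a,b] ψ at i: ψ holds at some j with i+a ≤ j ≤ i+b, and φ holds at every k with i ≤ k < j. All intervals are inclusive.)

Evaluate at each i in [0,8]:
  i=0: ✗ (lhs fails at k=0 before rhs at j=2)
  i=1: ✗ (lhs fails at k=1 before rhs at j=3)
  i=2: ✗ (lhs fails at k=3 before rhs at j=4)
  i=3: ✗ (lhs fails at k=3 before rhs at j=5)
  i=4: ✗ (lhs fails at k=4 before rhs at j=6)
  i=5: ✗ (lhs fails at k=5 before rhs at j=7)
  i=6: ✗ (lhs fails at k=6 before rhs at j=8)
  i=7: ✗ (no rhs in [9,9])
  i=8: ✗ (lhs fails at k=8 before rhs at j=10)

none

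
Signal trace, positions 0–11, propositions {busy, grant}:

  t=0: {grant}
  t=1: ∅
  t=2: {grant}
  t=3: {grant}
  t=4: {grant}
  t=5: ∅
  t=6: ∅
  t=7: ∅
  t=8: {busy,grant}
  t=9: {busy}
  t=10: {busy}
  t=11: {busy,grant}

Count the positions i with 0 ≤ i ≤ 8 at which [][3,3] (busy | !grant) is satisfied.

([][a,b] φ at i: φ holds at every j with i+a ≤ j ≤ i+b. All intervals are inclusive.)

7

Evaluate at each i in [0,8]:
  i=0: ✗ (fails at j=3)
  i=1: ✗ (fails at j=4)
  i=2: ✓ (all of [5,5])
  i=3: ✓ (all of [6,6])
  i=4: ✓ (all of [7,7])
  i=5: ✓ (all of [8,8])
  i=6: ✓ (all of [9,9])
  i=7: ✓ (all of [10,10])
  i=8: ✓ (all of [11,11])
Positions where it holds: {2, 3, 4, 5, 6, 7, 8} → 7.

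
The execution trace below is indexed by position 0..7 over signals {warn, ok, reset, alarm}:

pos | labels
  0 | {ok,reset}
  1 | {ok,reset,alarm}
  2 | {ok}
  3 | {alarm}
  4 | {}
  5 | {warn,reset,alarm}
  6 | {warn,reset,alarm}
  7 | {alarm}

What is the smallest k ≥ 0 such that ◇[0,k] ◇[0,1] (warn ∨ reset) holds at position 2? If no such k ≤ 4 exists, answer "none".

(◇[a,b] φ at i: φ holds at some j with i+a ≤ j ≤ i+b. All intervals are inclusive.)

Scan j = 2,3,… for ◇[0,1] (warn ∨ reset):
  j=2: fails
  j=3: fails
  j=4: holds
First hit at j=4, so smallest k = 4-2 = 2.

2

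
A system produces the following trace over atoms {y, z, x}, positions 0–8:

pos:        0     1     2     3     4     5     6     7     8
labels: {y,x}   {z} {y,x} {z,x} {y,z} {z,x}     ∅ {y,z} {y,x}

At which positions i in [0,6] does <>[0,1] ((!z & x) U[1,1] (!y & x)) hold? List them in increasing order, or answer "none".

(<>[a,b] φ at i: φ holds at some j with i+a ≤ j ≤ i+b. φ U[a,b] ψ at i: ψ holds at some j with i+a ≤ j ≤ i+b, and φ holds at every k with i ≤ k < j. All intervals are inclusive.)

1, 2

Evaluate at each i in [0,6]:
  i=0: ✗ (none in [0,1])
  i=1: ✓ (witness j=2)
  i=2: ✓ (witness j=2)
  i=3: ✗ (none in [3,4])
  i=4: ✗ (none in [4,5])
  i=5: ✗ (none in [5,6])
  i=6: ✗ (none in [6,7])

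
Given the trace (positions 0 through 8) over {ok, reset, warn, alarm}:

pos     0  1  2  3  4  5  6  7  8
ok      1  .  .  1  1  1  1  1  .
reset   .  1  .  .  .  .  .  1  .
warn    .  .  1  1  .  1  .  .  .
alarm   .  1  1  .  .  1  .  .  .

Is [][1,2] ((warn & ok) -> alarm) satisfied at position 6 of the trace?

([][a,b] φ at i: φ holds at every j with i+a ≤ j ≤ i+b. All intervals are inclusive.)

Holds

Check ((warn & ok) -> alarm) at every j in [7,8]:
  j=7: antecedent false → ✓
  j=8: antecedent false → ✓
All positions satisfy it → formula holds.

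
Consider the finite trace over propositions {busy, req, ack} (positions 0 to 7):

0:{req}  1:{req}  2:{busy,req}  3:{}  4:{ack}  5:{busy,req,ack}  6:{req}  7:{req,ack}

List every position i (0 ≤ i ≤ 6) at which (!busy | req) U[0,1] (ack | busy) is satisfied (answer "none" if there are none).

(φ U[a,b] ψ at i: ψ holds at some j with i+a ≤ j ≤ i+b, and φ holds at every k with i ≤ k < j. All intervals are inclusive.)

Evaluate at each i in [0,6]:
  i=0: ✗ (no rhs in [0,1])
  i=1: ✓ (rhs at j=2; lhs holds on [1,1])
  i=2: ✓ (rhs at j=2)
  i=3: ✓ (rhs at j=4; lhs holds on [3,3])
  i=4: ✓ (rhs at j=4)
  i=5: ✓ (rhs at j=5)
  i=6: ✓ (rhs at j=7; lhs holds on [6,6])

1, 2, 3, 4, 5, 6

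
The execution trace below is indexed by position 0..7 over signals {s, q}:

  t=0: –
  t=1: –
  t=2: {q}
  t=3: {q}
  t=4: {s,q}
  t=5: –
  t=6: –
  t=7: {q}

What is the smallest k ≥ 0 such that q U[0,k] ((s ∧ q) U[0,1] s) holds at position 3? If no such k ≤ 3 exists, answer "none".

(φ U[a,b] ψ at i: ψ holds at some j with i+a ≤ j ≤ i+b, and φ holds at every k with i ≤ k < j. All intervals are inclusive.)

1

Need earliest j ≥ 3 with ((s ∧ q) U[0,1] s), and q at every k in [3,j-1].
  j=3: rhs fails.
  j=4: rhs holds; lhs holds on [3,3]. k = 1.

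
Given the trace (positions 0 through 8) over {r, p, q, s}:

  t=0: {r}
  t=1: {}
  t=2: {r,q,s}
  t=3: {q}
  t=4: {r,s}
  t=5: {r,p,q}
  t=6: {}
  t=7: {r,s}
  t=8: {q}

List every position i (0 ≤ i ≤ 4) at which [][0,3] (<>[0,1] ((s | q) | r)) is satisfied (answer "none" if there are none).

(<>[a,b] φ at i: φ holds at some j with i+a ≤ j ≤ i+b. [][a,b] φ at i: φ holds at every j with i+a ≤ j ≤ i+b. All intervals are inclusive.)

0, 1, 2, 3, 4

Evaluate at each i in [0,4]:
  i=0: ✓ (all of [0,3])
  i=1: ✓ (all of [1,4])
  i=2: ✓ (all of [2,5])
  i=3: ✓ (all of [3,6])
  i=4: ✓ (all of [4,7])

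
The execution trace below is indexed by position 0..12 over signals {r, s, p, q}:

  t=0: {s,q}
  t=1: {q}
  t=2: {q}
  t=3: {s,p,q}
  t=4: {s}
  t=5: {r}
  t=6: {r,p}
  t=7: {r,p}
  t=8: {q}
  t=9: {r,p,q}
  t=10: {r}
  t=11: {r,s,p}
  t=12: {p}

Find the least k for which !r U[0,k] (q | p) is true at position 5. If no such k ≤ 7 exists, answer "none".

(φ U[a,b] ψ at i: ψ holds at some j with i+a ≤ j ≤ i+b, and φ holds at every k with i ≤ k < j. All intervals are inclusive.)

none

Need earliest j ≥ 5 with (q | p), and !r at every k in [5,j-1].
  j=5: rhs fails.
  j=6: rhs holds but lhs fails at k=5.
  j=7: rhs holds but lhs fails at k=5.
  j=8: rhs holds but lhs fails at k=5.
  j=9: rhs holds but lhs fails at k=5.
  j=10: rhs fails.
  j=11: rhs holds but lhs fails at k=5.
  j=12: rhs holds but lhs fails at k=5.
No witness within the range → none.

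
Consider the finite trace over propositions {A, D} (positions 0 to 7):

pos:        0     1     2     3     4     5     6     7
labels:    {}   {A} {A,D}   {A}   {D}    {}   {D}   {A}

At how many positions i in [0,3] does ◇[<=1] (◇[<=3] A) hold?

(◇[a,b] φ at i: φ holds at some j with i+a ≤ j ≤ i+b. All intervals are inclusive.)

4

Evaluate at each i in [0,3]:
  i=0: ✓ (witness j=0)
  i=1: ✓ (witness j=1)
  i=2: ✓ (witness j=2)
  i=3: ✓ (witness j=3)
Positions where it holds: {0, 1, 2, 3} → 4.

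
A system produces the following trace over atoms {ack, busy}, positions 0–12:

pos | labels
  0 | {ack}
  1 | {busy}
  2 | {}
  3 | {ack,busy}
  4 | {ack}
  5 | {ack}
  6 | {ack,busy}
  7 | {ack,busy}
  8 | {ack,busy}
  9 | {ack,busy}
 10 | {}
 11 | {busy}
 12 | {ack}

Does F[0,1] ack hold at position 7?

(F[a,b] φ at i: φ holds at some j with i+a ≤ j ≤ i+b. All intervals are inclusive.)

Holds

Check ack at each j in [7,8]:
  j=7: true
  j=8: true
Found at j=7 → formula holds.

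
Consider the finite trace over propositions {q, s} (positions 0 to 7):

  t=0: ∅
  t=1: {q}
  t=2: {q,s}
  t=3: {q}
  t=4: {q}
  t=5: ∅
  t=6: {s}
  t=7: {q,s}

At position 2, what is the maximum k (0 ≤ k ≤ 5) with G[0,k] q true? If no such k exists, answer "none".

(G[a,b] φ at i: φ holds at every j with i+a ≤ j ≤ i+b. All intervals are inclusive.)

q must hold from j=2 onward; find where it first fails.
  j=2: holds
  j=3: holds
  j=4: holds
  j=5: fails
Holds on [2,4], so largest k = 2.

2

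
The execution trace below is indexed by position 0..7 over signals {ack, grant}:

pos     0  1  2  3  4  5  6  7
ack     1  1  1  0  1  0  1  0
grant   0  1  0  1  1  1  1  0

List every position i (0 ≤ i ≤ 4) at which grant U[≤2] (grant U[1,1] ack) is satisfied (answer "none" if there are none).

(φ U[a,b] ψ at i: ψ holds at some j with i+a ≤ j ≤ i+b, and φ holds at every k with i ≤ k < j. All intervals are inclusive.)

1, 3, 4

Evaluate at each i in [0,4]:
  i=0: ✗ (lhs fails at k=0 before rhs at j=1)
  i=1: ✓ (rhs at j=1)
  i=2: ✗ (lhs fails at k=2 before rhs at j=3)
  i=3: ✓ (rhs at j=3)
  i=4: ✓ (rhs at j=5; lhs holds on [4,4])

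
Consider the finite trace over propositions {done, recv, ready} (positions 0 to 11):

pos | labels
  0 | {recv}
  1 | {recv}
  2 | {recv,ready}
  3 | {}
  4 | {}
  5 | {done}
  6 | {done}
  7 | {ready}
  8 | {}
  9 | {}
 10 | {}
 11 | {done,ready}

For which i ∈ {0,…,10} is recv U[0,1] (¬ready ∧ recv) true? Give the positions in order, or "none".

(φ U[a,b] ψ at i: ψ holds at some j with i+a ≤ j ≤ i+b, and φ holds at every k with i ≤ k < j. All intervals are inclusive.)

Evaluate at each i in [0,10]:
  i=0: ✓ (rhs at j=0)
  i=1: ✓ (rhs at j=1)
  i=2: ✗ (no rhs in [2,3])
  i=3: ✗ (no rhs in [3,4])
  i=4: ✗ (no rhs in [4,5])
  i=5: ✗ (no rhs in [5,6])
  i=6: ✗ (no rhs in [6,7])
  i=7: ✗ (no rhs in [7,8])
  i=8: ✗ (no rhs in [8,9])
  i=9: ✗ (no rhs in [9,10])
  i=10: ✗ (no rhs in [10,11])

0, 1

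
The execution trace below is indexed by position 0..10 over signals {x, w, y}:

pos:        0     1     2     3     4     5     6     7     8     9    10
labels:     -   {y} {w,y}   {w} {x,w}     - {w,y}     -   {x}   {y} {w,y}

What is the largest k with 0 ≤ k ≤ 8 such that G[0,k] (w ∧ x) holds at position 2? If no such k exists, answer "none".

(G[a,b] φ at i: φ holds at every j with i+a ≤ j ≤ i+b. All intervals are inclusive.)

(w ∧ x) must hold from j=2 onward; find where it first fails.
  j=2: fails → no k works.

none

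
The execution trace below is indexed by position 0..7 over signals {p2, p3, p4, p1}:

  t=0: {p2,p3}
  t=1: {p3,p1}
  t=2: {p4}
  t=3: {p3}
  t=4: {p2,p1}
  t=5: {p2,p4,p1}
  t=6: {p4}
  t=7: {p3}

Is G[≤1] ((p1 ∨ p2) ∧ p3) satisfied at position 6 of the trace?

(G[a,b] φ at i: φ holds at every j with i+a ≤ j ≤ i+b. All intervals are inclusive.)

Check ((p1 ∨ p2) ∧ p3) at every j in [6,7]:
  j=6: false
  j=7: false
Fails at j=6 → formula fails.

False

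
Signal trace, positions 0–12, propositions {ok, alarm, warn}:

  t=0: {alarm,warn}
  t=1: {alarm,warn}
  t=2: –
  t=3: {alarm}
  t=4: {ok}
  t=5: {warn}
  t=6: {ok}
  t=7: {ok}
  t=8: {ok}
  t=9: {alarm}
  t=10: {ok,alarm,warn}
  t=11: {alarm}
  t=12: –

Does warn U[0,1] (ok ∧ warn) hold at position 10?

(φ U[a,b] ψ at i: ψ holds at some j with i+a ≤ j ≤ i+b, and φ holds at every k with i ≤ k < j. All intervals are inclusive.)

Need some j in [10,11] with (ok ∧ warn), and warn at every k in [10,j-1].
  j=10: (ok ∧ warn) holds; no prefix to check → satisfied.

True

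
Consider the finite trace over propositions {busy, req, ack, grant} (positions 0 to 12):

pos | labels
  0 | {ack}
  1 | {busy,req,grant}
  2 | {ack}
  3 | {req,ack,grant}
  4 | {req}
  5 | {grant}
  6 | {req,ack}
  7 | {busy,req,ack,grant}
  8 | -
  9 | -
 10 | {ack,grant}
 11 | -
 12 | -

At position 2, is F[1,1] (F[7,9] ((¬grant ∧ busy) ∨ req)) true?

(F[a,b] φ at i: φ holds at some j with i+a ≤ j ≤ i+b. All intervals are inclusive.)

Check F[7,9] ((¬grant ∧ busy) ∨ req) at each j in [3,3]:
  j=3: fails (none in [10,12])
No position in the window satisfies it → formula fails.

False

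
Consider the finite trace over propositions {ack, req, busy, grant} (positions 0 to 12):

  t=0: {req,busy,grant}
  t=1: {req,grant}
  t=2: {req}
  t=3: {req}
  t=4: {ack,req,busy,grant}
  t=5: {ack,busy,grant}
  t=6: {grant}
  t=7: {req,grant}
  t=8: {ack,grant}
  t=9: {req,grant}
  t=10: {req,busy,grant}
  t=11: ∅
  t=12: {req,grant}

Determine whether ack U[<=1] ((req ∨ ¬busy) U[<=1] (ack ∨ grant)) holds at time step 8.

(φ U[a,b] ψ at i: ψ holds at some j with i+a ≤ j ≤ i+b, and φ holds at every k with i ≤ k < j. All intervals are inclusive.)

True

Need some j in [8,9] with ((req ∨ ¬busy) U[<=1] (ack ∨ grant)), and ack at every k in [8,j-1].
  j=8: ((req ∨ ¬busy) U[<=1] (ack ∨ grant)) holds; no prefix to check → satisfied.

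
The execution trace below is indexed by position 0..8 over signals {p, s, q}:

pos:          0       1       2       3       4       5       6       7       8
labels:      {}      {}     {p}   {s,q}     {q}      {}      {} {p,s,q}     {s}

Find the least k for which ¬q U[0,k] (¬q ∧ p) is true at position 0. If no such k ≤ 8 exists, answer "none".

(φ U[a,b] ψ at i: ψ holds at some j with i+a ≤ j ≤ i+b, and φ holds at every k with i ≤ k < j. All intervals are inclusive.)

2

Need earliest j ≥ 0 with (¬q ∧ p), and ¬q at every k in [0,j-1].
  j=0: rhs fails.
  j=1: rhs fails.
  j=2: rhs holds; lhs holds on [0,1]. k = 2.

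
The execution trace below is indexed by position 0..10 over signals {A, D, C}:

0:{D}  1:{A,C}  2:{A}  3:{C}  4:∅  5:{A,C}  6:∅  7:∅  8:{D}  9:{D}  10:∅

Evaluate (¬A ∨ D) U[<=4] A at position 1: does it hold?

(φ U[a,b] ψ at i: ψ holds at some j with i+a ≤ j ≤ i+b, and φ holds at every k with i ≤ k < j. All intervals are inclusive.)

Need some j in [1,5] with A, and (¬A ∨ D) at every k in [1,j-1].
  j=1: A holds; no prefix to check → satisfied.

Yes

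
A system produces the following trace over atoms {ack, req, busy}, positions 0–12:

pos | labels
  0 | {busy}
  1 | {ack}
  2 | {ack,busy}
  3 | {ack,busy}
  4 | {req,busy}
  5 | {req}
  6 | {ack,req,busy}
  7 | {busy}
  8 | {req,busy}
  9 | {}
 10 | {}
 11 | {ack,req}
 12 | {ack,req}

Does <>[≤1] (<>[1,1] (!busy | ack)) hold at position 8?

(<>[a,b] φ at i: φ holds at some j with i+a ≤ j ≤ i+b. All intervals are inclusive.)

Check <>[1,1] (!busy | ack) at each j in [8,9]:
  j=8: holds (witness at 9)
  j=9: holds (witness at 10)
Found at j=8 → formula holds.

Holds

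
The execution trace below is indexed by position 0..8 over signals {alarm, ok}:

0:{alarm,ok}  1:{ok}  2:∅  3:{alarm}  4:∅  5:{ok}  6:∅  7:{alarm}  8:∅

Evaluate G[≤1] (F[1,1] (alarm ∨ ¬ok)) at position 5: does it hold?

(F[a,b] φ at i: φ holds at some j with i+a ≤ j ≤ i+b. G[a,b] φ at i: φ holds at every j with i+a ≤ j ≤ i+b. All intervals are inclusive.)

Check F[1,1] (alarm ∨ ¬ok) at every j in [5,6]:
  j=5: holds (witness at 6)
  j=6: holds (witness at 7)
All positions satisfy it → formula holds.

True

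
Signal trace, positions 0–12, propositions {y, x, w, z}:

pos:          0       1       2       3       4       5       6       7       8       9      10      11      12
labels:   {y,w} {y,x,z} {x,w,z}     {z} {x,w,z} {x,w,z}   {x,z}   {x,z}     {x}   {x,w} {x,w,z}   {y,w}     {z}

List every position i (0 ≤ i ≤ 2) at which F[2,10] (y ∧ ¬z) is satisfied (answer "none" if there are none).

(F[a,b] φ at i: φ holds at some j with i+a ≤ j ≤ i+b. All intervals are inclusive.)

1, 2

Evaluate at each i in [0,2]:
  i=0: ✗ (none in [2,10])
  i=1: ✓ (witness j=11)
  i=2: ✓ (witness j=11)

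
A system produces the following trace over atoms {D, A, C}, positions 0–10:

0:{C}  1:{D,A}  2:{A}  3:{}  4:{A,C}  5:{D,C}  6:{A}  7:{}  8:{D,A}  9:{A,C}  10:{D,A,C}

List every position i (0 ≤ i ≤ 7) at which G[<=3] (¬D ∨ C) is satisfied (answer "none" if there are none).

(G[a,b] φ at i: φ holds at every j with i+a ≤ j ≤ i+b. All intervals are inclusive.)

2, 3, 4

Evaluate at each i in [0,7]:
  i=0: ✗ (fails at j=1)
  i=1: ✗ (fails at j=1)
  i=2: ✓ (all of [2,5])
  i=3: ✓ (all of [3,6])
  i=4: ✓ (all of [4,7])
  i=5: ✗ (fails at j=8)
  i=6: ✗ (fails at j=8)
  i=7: ✗ (fails at j=8)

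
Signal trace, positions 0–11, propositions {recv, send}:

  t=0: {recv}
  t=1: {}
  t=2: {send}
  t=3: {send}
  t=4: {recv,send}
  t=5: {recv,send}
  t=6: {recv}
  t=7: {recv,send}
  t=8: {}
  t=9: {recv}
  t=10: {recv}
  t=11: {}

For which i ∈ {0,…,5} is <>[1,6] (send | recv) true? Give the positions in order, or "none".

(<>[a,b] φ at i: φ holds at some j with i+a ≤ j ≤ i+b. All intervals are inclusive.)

0, 1, 2, 3, 4, 5

Evaluate at each i in [0,5]:
  i=0: ✓ (witness j=2)
  i=1: ✓ (witness j=2)
  i=2: ✓ (witness j=3)
  i=3: ✓ (witness j=4)
  i=4: ✓ (witness j=5)
  i=5: ✓ (witness j=6)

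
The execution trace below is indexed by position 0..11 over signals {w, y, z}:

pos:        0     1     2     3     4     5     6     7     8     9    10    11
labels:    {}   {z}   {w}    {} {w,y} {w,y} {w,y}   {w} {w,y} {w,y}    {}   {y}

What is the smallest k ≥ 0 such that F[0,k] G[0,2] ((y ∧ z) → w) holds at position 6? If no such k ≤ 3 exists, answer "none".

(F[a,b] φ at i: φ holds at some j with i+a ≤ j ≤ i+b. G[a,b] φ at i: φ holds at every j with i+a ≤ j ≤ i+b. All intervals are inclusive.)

0

Scan j = 6,7,… for G[0,2] ((y ∧ z) → w):
  j=6: holds
First hit at j=6, so smallest k = 6-6 = 0.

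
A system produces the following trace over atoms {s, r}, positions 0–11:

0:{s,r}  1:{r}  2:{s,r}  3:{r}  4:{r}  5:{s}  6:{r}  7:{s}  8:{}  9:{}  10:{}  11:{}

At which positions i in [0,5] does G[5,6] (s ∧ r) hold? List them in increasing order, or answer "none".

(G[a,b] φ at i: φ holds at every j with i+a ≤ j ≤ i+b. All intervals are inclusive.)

none

Evaluate at each i in [0,5]:
  i=0: ✗ (fails at j=5)
  i=1: ✗ (fails at j=6)
  i=2: ✗ (fails at j=7)
  i=3: ✗ (fails at j=8)
  i=4: ✗ (fails at j=9)
  i=5: ✗ (fails at j=10)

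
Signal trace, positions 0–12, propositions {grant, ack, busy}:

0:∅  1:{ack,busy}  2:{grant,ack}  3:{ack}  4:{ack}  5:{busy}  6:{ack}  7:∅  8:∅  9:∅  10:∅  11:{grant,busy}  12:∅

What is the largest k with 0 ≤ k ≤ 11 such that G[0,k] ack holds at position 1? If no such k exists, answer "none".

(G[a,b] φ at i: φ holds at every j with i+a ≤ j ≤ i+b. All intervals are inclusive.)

3

ack must hold from j=1 onward; find where it first fails.
  j=1: holds
  j=2: holds
  j=3: holds
  j=4: holds
  j=5: fails
Holds on [1,4], so largest k = 3.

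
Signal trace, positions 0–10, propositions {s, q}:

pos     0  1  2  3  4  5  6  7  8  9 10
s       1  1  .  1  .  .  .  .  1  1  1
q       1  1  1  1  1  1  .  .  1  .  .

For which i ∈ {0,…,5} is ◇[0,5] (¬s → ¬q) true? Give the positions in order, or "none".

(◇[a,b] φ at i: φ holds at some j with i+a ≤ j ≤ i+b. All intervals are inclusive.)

Evaluate at each i in [0,5]:
  i=0: ✓ (witness j=0)
  i=1: ✓ (witness j=1)
  i=2: ✓ (witness j=3)
  i=3: ✓ (witness j=3)
  i=4: ✓ (witness j=6)
  i=5: ✓ (witness j=6)

0, 1, 2, 3, 4, 5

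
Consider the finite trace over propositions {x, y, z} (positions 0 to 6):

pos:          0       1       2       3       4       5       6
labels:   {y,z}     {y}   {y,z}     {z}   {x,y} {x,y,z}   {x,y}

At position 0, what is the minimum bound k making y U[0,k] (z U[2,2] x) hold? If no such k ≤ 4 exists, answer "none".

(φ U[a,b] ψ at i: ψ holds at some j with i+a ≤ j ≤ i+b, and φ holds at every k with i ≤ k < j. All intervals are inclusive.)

2

Need earliest j ≥ 0 with (z U[2,2] x), and y at every k in [0,j-1].
  j=0: rhs fails.
  j=1: rhs fails.
  j=2: rhs holds; lhs holds on [0,1]. k = 2.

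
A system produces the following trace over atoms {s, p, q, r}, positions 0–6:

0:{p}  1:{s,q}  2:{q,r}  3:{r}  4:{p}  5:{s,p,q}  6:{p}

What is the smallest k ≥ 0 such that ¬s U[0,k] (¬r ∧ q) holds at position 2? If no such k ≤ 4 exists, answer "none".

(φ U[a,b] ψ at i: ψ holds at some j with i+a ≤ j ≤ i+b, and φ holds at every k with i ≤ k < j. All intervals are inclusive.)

Need earliest j ≥ 2 with (¬r ∧ q), and ¬s at every k in [2,j-1].
  j=2: rhs fails.
  j=3: rhs fails.
  j=4: rhs fails.
  j=5: rhs holds; lhs holds on [2,4]. k = 3.

3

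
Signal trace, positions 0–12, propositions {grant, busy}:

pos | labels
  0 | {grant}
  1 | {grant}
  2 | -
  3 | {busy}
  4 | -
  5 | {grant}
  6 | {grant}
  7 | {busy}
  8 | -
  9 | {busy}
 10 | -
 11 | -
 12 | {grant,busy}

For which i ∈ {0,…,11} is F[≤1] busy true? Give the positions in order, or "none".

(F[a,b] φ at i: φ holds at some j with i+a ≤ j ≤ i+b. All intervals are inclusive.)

Evaluate at each i in [0,11]:
  i=0: ✗ (none in [0,1])
  i=1: ✗ (none in [1,2])
  i=2: ✓ (witness j=3)
  i=3: ✓ (witness j=3)
  i=4: ✗ (none in [4,5])
  i=5: ✗ (none in [5,6])
  i=6: ✓ (witness j=7)
  i=7: ✓ (witness j=7)
  i=8: ✓ (witness j=9)
  i=9: ✓ (witness j=9)
  i=10: ✗ (none in [10,11])
  i=11: ✓ (witness j=12)

2, 3, 6, 7, 8, 9, 11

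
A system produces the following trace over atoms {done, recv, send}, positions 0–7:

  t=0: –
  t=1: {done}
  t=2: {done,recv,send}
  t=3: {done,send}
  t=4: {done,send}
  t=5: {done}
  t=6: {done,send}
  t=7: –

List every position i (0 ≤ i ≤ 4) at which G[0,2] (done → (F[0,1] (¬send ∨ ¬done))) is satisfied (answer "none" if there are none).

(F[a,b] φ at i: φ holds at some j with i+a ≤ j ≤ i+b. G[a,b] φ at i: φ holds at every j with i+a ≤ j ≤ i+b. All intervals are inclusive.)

Evaluate at each i in [0,4]:
  i=0: ✗ (fails at j=2)
  i=1: ✗ (fails at j=2)
  i=2: ✗ (fails at j=2)
  i=3: ✗ (fails at j=3)
  i=4: ✓ (all of [4,6])

4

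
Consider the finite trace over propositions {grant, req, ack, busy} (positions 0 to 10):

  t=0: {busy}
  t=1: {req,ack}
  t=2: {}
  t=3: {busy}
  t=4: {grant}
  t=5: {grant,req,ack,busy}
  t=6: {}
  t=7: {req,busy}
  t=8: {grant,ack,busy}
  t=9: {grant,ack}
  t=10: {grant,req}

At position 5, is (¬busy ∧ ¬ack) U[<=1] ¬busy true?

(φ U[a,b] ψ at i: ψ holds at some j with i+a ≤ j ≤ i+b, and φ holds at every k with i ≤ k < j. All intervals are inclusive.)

Need some j in [5,6] with ¬busy, and (¬busy ∧ ¬ack) at every k in [5,j-1].
  j=5: ¬busy false.
  j=6: ¬busy holds, but (¬busy ∧ ¬ack) fails at k=5 → not this j.
No j in the window works → until fails.

False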